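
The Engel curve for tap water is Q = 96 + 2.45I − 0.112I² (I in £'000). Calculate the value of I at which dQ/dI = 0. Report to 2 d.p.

dQ/dI = 2.45 − 0.224I.
The good is inferior where dQ/dI < 0. Setting dQ/dI = 0 gives I = 2.45 / 0.224 = 10.94.

10.94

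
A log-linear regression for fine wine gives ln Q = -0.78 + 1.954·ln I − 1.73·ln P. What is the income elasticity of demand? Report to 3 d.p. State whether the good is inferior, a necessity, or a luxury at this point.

1.954 (luxury)

In a log-linear demand, the coefficient on ln I is the income elasticity.
So η = 1.954.
η > 1 ⇒ luxury.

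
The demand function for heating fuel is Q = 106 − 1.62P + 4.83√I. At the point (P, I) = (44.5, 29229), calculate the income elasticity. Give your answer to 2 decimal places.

At P = 44.5, I = 29229: Q = 859.671.
Holding P constant, ∂Q/∂I = 4.83/(2√I) = 0.0141257.
η_I = (∂Q/∂I)·(I/Q) = 0.0141257 × (29229/859.671) = 0.48.

0.48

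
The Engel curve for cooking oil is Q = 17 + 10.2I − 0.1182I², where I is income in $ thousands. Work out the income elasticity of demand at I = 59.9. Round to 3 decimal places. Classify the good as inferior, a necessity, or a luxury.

At I = 59.9: Q = 203.8772.
dQ/dI = 10.2 − 0.2364I = -3.96036.
η = (dQ/dI)·(I/Q) = -3.96036 × (59.9/203.8772) = -1.164.
η < 0 ⇒ inferior good.

-1.164 (inferior good)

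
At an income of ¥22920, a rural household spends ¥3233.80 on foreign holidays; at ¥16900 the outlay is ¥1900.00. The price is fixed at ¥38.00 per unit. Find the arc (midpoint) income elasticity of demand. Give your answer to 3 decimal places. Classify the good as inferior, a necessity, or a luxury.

1.719 (luxury)

With a constant price, Q₁ = 3233.80/38.00 = 85.100 and Q₂ = 1900.00/38.00 = 50.000 (equivalently, work directly with expenditure since P cancels).
Midpoint %ΔQ = (1900.00 − 3233.80)/2566.90 = -0.51962; midpoint %ΔI = (16900 − 22920)/19910 = -0.30236.
η = -0.51962 / -0.30236 = 1.719.
η > 1 ⇒ luxury.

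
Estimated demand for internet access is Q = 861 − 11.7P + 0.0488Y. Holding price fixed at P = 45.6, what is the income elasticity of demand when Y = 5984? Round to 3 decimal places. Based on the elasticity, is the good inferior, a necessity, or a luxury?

0.471 (necessity)

At P = 45.6, Y = 5984: Q = 619.499.
Holding P constant, ∂Q/∂Y = 0.0488.
η_Y = (∂Q/∂Y)·(Y/Q) = 0.0488 × (5984/619.499) = 0.471.
Since 0 < η < 1, this is a necessity.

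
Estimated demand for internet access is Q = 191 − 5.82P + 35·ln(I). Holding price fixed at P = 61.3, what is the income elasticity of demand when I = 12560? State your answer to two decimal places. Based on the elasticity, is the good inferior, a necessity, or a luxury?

0.21 (necessity)

At P = 61.3, I = 12560: Q = 164.574.
Holding P constant, ∂Q/∂I = 35/I = 0.00278662.
η_I = (∂Q/∂I)·(I/Q) = 0.00278662 × (12560/164.574) = 0.21.
Since 0 < η < 1, this is a necessity.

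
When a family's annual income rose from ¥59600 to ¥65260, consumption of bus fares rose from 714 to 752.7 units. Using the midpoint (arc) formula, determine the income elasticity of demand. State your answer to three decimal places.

ΔQ = 752.7 − 714 = 38.7; midpoint Q̄ = (714 + 752.7)/2 = 733.35.
ΔI = 65260 − 59600 = 5660; midpoint Ī = (59600 + 65260)/2 = 62430.
η = (ΔQ/Q̄) ÷ (ΔI/Ī) = (38.7/733.35) ÷ (5660/62430) = 0.582.

0.582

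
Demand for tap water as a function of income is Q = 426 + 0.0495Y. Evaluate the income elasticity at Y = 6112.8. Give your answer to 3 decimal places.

At Y = 6112.8: Q = 728.584.
dQ/dY = 0.0495.
η = (dQ/dY)·(Y/Q) = 0.0495 × (6112.8/728.584) = 0.415.

0.415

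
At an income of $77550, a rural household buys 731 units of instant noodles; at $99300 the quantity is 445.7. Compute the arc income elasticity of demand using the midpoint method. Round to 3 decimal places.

-1.971

ΔQ = 445.7 − 731 = -285.3; midpoint Q̄ = (731 + 445.7)/2 = 588.35.
ΔI = 99300 − 77550 = 21750; midpoint Ī = (77550 + 99300)/2 = 88425.
η = (ΔQ/Q̄) ÷ (ΔI/Ī) = (-285.3/588.35) ÷ (21750/88425) = -1.971.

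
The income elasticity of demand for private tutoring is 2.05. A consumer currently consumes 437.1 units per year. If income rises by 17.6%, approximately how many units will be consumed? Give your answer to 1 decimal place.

594.8

%ΔQ ≈ η × %ΔI = 2.05 × 17.6% = 36.08%.
New Q ≈ 437.1 × (1 + 0.3608) = 594.8.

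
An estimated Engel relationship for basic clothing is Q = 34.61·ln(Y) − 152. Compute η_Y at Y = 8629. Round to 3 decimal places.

0.214

At Y = 8629: Q = 161.666.
dQ/dY = 34.61/Y = 0.00401089 at this income.
η = (dQ/dY)·(Y/Q) = 0.00401089 × (8629/161.666) = 0.214.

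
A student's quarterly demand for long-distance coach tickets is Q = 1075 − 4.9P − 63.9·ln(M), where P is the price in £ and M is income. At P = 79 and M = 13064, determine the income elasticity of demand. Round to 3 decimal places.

-0.777

At P = 79, M = 13064: Q = 82.280.
Holding P constant, ∂Q/∂M = -63.9/M = -0.0048913.
η_M = (∂Q/∂M)·(M/Q) = -0.0048913 × (13064/82.280) = -0.777.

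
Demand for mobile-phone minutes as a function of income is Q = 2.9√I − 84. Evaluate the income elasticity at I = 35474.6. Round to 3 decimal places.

At I = 35474.6: Q = 462.206.
dQ/dI = 2.9/(2√I) = 0.00769856 at this income.
η = (dQ/dI)·(I/Q) = 0.00769856 × (35474.6/462.206) = 0.591.

0.591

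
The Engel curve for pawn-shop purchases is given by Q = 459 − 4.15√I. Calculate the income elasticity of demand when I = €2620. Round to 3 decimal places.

-0.431

At I = 2620: Q = 246.578.
dQ/dI = -4.15/(2√I) = -0.0405385 at this income.
η = (dQ/dI)·(I/Q) = -0.0405385 × (2620/246.578) = -0.431.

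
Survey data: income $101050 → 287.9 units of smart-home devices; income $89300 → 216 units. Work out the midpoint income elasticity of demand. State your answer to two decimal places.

ΔQ = 216 − 287.9 = -71.9; midpoint Q̄ = (287.9 + 216)/2 = 251.95.
ΔI = 89300 − 101050 = -11750; midpoint Ī = (101050 + 89300)/2 = 95175.
η = (ΔQ/Q̄) ÷ (ΔI/Ī) = (-71.9/251.95) ÷ (-11750/95175) = 2.31.

2.31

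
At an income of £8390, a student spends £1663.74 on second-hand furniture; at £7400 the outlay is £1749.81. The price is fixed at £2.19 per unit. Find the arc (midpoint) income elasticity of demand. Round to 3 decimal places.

-0.402

With a constant price, Q₁ = 1663.74/2.19 = 759.699 and Q₂ = 1749.81/2.19 = 799.000 (equivalently, work directly with expenditure since P cancels).
Midpoint %ΔQ = (1749.81 − 1663.74)/1706.78 = 0.05043; midpoint %ΔI = (7400 − 8390)/7895 = -0.12540.
η = 0.05043 / -0.12540 = -0.402.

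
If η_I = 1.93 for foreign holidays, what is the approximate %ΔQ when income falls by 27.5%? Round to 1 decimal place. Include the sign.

-53.1%

%ΔQ ≈ η × %ΔI = 1.93 × (-27.5%) = -53.1%.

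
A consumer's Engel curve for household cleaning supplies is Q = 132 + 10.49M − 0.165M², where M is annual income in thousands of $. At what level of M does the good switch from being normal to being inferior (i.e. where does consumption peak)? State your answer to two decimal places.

dQ/dM = 10.49 − 0.33M.
The good is inferior where dQ/dM < 0. Setting dQ/dM = 0 gives M = 10.49 / 0.33 = 31.79.

31.79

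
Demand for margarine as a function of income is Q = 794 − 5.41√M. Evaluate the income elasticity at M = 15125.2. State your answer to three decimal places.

-2.586

At M = 15125.2: Q = 128.654.
dQ/dM = -5.41/(2√M) = -0.0219946 at this income.
η = (dQ/dM)·(M/Q) = -0.0219946 × (15125.2/128.654) = -2.586.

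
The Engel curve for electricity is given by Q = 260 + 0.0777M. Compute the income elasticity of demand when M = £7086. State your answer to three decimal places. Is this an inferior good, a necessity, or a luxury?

At M = 7086: Q = 810.582.
dQ/dM = 0.0777.
η = (dQ/dM)·(M/Q) = 0.0777 × (7086/810.582) = 0.679.
Since 0 < η < 1, the good is a necessity.

0.679 (necessity)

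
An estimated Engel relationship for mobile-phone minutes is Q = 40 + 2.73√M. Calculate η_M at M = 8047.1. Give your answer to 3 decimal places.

0.430

At M = 8047.1: Q = 284.896.
dQ/dM = 2.73/(2√M) = 0.0152164 at this income.
η = (dQ/dM)·(M/Q) = 0.0152164 × (8047.1/284.896) = 0.430.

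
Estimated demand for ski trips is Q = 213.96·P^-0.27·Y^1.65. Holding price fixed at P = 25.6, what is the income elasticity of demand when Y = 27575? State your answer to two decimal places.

1.65

For a multiplicative demand Q = A·P^α·Y^β, the income elasticity is β everywhere.
Here β = 1.65, so η = 1.65.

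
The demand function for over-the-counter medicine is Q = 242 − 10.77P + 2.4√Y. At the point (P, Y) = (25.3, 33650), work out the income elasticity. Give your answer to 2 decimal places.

0.54

At P = 25.3, Y = 33650: Q = 409.773.
Holding P constant, ∂Q/∂Y = 2.4/(2√Y) = 0.00654167.
η_Y = (∂Q/∂Y)·(Y/Q) = 0.00654167 × (33650/409.773) = 0.54.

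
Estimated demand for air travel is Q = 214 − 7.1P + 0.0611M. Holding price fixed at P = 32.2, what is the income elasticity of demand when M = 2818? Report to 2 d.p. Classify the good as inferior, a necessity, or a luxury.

At P = 32.2, M = 2818: Q = 157.560.
Holding P constant, ∂Q/∂M = 0.0611.
η_M = (∂Q/∂M)·(M/Q) = 0.0611 × (2818/157.560) = 1.09.
Since η > 1, this is a luxury.

1.09 (luxury)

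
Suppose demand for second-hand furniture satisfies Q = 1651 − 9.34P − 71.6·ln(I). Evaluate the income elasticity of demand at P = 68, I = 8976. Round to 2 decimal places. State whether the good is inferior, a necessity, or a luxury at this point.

At P = 68, I = 8976: Q = 364.155.
Holding P constant, ∂Q/∂I = -71.6/I = -0.00797683.
η_I = (∂Q/∂I)·(I/Q) = -0.00797683 × (8976/364.155) = -0.20.
Since η < 0, this is an inferior good.

-0.20 (inferior good)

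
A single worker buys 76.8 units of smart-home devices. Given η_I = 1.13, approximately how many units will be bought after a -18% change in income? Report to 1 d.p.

%ΔQ ≈ η × %ΔI = 1.13 × (-18%) = -20.34%.
New Q ≈ 76.8 × (1 − 0.2034) = 61.2.

61.2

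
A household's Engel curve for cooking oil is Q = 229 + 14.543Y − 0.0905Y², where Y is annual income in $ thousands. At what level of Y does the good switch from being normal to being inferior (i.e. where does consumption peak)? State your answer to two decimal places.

80.35

dQ/dY = 14.543 − 0.181Y.
The good is inferior where dQ/dY < 0. Setting dQ/dY = 0 gives Y = 14.543 / 0.181 = 80.35.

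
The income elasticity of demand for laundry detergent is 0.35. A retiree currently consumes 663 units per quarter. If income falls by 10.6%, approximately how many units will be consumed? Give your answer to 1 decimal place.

638.4

%ΔQ ≈ η × %ΔI = 0.35 × (-10.6%) = -3.71%.
New Q ≈ 663 × (1 − 0.0371) = 638.4.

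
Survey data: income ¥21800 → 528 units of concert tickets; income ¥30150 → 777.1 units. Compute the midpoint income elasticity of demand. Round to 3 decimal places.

ΔQ = 777.1 − 528 = 249.1; midpoint Q̄ = (528 + 777.1)/2 = 652.55.
ΔI = 30150 − 21800 = 8350; midpoint Ī = (21800 + 30150)/2 = 25975.
η = (ΔQ/Q̄) ÷ (ΔI/Ī) = (249.1/652.55) ÷ (8350/25975) = 1.187.

1.187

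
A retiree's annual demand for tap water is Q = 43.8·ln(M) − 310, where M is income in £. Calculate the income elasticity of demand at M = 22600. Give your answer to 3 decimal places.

At M = 22600: Q = 129.126.
dQ/dM = 43.8/M = 0.00193805 at this income.
η = (dQ/dM)·(M/Q) = 0.00193805 × (22600/129.126) = 0.339.

0.339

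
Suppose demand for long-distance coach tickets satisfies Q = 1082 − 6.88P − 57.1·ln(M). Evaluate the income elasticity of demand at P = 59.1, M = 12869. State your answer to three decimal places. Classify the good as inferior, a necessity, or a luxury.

-0.423 (inferior good)

At P = 59.1, M = 12869: Q = 135.079.
Holding P constant, ∂Q/∂M = -57.1/M = -0.00443702.
η_M = (∂Q/∂M)·(M/Q) = -0.00443702 × (12869/135.079) = -0.423.
Since η < 0, this is an inferior good.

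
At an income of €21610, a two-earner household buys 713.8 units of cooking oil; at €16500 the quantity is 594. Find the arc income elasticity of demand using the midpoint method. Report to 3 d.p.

ΔQ = 594 − 713.8 = -119.8; midpoint Q̄ = (713.8 + 594)/2 = 653.9.
ΔI = 16500 − 21610 = -5110; midpoint Ī = (21610 + 16500)/2 = 19055.
η = (ΔQ/Q̄) ÷ (ΔI/Ī) = (-119.8/653.9) ÷ (-5110/19055) = 0.683.

0.683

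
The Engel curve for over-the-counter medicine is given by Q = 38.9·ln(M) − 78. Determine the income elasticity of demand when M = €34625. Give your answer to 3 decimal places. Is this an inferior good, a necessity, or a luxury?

0.118 (necessity)

At M = 34625: Q = 328.596.
dQ/dM = 38.9/M = 0.00112347 at this income.
η = (dQ/dM)·(M/Q) = 0.00112347 × (34625/328.596) = 0.118.
Since 0 < η < 1, the good is a necessity.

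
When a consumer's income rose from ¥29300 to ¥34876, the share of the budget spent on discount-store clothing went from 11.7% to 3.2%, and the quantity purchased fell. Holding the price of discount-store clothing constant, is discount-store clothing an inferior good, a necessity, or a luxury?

inferior good

Quantity demanded falls as income rises, so η < 0.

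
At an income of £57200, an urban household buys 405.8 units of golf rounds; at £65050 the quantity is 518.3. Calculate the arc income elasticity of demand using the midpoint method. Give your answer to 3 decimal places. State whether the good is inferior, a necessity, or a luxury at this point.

1.896 (luxury)

ΔQ = 518.3 − 405.8 = 112.5; midpoint Q̄ = (405.8 + 518.3)/2 = 462.05.
ΔI = 65050 − 57200 = 7850; midpoint Ī = (57200 + 65050)/2 = 61125.
η = (ΔQ/Q̄) ÷ (ΔI/Ī) = (112.5/462.05) ÷ (7850/61125) = 1.896.
η > 1 ⇒ luxury.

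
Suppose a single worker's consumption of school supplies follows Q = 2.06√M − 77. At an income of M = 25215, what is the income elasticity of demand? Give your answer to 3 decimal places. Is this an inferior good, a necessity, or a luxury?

At M = 25215: Q = 250.112.
dQ/dM = 2.06/(2√M) = 0.00648646 at this income.
η = (dQ/dM)·(M/Q) = 0.00648646 × (25215/250.112) = 0.654.
Since 0 < η < 1, the good is a necessity.

0.654 (necessity)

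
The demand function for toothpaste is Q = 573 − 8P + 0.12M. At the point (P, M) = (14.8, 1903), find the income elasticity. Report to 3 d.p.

0.334

At P = 14.8, M = 1903: Q = 682.960.
Holding P constant, ∂Q/∂M = 0.12.
η_M = (∂Q/∂M)·(M/Q) = 0.12 × (1903/682.960) = 0.334.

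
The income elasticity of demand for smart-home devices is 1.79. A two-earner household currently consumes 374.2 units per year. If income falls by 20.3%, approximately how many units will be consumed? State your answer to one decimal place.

238.2

%ΔQ ≈ η × %ΔI = 1.79 × (-20.3%) = -36.337%.
New Q ≈ 374.2 × (1 − 0.36337) = 238.2.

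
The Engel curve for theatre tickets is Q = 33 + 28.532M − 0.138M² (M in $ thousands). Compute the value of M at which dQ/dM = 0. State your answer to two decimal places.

103.38

dQ/dM = 28.532 − 0.276M.
The good is inferior where dQ/dM < 0. Setting dQ/dM = 0 gives M = 28.532 / 0.276 = 103.38.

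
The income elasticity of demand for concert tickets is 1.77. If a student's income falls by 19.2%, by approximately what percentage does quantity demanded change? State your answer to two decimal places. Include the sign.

-33.98%

%ΔQ ≈ η × %ΔI = 1.77 × (-19.2%) = -33.98%.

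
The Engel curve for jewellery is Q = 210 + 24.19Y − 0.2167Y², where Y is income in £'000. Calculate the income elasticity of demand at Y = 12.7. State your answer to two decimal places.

0.49

At Y = 12.7: Q = 482.2615.
dQ/dY = 24.19 − 0.4334Y = 18.68582.
η = (dQ/dY)·(Y/Q) = 18.68582 × (12.7/482.2615) = 0.49.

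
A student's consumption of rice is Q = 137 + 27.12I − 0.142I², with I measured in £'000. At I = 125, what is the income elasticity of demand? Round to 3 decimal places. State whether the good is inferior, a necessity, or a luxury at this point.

At I = 125: Q = 1308.2500.
dQ/dI = 27.12 − 0.284I = -8.38000.
η = (dQ/dI)·(I/Q) = -8.38000 × (125/1308.2500) = -0.801.
η < 0 ⇒ inferior good.

-0.801 (inferior good)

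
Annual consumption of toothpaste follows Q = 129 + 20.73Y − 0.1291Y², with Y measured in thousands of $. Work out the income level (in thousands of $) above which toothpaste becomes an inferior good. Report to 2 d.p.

80.29

dQ/dY = 20.73 − 0.2582Y.
The good is inferior where dQ/dY < 0. Setting dQ/dY = 0 gives Y = 20.73 / 0.2582 = 80.29.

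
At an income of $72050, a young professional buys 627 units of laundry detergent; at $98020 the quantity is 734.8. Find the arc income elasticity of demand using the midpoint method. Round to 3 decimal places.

0.518

ΔQ = 734.8 − 627 = 107.8; midpoint Q̄ = (627 + 734.8)/2 = 680.9.
ΔI = 98020 − 72050 = 25970; midpoint Ī = (72050 + 98020)/2 = 85035.
η = (ΔQ/Q̄) ÷ (ΔI/Ī) = (107.8/680.9) ÷ (25970/85035) = 0.518.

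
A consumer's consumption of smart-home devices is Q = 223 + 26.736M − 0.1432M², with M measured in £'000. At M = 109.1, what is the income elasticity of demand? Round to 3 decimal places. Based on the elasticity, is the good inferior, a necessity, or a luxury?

At M = 109.1: Q = 1435.4152.
dQ/dM = 26.736 − 0.2864M = -4.51024.
η = (dQ/dM)·(M/Q) = -4.51024 × (109.1/1435.4152) = -0.343.
η < 0 ⇒ inferior good.

-0.343 (inferior good)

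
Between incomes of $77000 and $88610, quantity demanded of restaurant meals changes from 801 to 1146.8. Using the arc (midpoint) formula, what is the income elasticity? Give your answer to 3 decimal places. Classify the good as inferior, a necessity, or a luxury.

ΔQ = 1146.8 − 801 = 345.8; midpoint Q̄ = (801 + 1146.8)/2 = 973.9.
ΔI = 88610 − 77000 = 11610; midpoint Ī = (77000 + 88610)/2 = 82805.
η = (ΔQ/Q̄) ÷ (ΔI/Ī) = (345.8/973.9) ÷ (11610/82805) = 2.532.
η > 1 ⇒ luxury.

2.532 (luxury)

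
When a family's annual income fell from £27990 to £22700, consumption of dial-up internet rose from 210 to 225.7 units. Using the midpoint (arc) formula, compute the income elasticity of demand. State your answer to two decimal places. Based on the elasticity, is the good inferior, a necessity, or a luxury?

-0.35 (inferior good)

ΔQ = 225.7 − 210 = 15.7; midpoint Q̄ = (210 + 225.7)/2 = 217.85.
ΔI = 22700 − 27990 = -5290; midpoint Ī = (27990 + 22700)/2 = 25345.
η = (ΔQ/Q̄) ÷ (ΔI/Ī) = (15.7/217.85) ÷ (-5290/25345) = -0.35.
η < 0 ⇒ inferior good.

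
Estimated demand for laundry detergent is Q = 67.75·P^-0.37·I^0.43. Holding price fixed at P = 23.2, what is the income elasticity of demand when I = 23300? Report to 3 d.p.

For a multiplicative demand Q = A·P^α·I^β, the income elasticity is β everywhere.
Here β = 0.43, so η = 0.430.

0.430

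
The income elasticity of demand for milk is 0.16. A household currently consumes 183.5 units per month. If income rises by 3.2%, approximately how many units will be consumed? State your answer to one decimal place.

%ΔQ ≈ η × %ΔI = 0.16 × 3.2% = 0.512%.
New Q ≈ 183.5 × (1 + 0.00512) = 184.4.

184.4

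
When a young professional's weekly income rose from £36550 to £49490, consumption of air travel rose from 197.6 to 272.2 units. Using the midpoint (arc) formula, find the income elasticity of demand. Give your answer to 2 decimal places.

1.06

ΔQ = 272.2 − 197.6 = 74.6; midpoint Q̄ = (197.6 + 272.2)/2 = 234.9.
ΔI = 49490 − 36550 = 12940; midpoint Ī = (36550 + 49490)/2 = 43020.
η = (ΔQ/Q̄) ÷ (ΔI/Ī) = (74.6/234.9) ÷ (12940/43020) = 1.06.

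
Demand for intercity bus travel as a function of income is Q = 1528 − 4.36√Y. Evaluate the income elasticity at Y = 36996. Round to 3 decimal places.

-0.608

At Y = 36996: Q = 689.383.
dQ/dY = -4.36/(2√Y) = -0.0113339 at this income.
η = (dQ/dY)·(Y/Q) = -0.0113339 × (36996/689.383) = -0.608.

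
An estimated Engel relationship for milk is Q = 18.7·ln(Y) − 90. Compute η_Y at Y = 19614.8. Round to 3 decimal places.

At Y = 19614.8: Q = 94.832.
dQ/dY = 18.7/Y = 0.000953362 at this income.
η = (dQ/dY)·(Y/Q) = 0.000953362 × (19614.8/94.832) = 0.197.

0.197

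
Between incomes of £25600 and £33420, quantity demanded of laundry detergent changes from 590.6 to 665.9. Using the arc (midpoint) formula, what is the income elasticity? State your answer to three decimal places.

0.452

ΔQ = 665.9 − 590.6 = 75.3; midpoint Q̄ = (590.6 + 665.9)/2 = 628.25.
ΔI = 33420 − 25600 = 7820; midpoint Ī = (25600 + 33420)/2 = 29510.
η = (ΔQ/Q̄) ÷ (ΔI/Ī) = (75.3/628.25) ÷ (7820/29510) = 0.452.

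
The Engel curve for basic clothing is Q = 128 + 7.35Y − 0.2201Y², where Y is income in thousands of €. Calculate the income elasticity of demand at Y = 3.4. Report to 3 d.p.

0.132

At Y = 3.4: Q = 150.4456.
dQ/dY = 7.35 − 0.4402Y = 5.85332.
η = (dQ/dY)·(Y/Q) = 5.85332 × (3.4/150.4456) = 0.132.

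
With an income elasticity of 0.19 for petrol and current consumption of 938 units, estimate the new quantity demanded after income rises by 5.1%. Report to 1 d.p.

%ΔQ ≈ η × %ΔI = 0.19 × 5.1% = 0.969%.
New Q ≈ 938 × (1 + 0.00969) = 947.1.

947.1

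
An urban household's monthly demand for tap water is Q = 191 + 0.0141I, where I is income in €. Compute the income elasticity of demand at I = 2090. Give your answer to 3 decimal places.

At I = 2090: Q = 220.469.
dQ/dI = 0.0141.
η = (dQ/dI)·(I/Q) = 0.0141 × (2090/220.469) = 0.134.

0.134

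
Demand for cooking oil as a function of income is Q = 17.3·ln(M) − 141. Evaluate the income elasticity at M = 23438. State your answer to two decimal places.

0.52

At M = 23438: Q = 33.075.
dQ/dM = 17.3/M = 0.000738118 at this income.
η = (dQ/dM)·(M/Q) = 0.000738118 × (23438/33.075) = 0.52.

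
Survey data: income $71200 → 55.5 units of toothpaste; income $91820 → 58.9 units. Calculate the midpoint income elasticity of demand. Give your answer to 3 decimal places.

ΔQ = 58.9 − 55.5 = 3.4; midpoint Q̄ = (55.5 + 58.9)/2 = 57.2.
ΔI = 91820 − 71200 = 20620; midpoint Ī = (71200 + 91820)/2 = 81510.
η = (ΔQ/Q̄) ÷ (ΔI/Ī) = (3.4/57.2) ÷ (20620/81510) = 0.235.

0.235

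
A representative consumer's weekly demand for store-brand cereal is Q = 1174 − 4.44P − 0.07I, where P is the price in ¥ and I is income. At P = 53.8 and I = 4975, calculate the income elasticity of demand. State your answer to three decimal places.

-0.593

At P = 53.8, I = 4975: Q = 586.878.
Holding P constant, ∂Q/∂I = −0.07.
η_I = (∂Q/∂I)·(I/Q) = -0.07 × (4975/586.878) = -0.593.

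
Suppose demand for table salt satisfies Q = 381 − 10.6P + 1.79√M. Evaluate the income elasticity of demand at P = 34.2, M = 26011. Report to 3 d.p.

At P = 34.2, M = 26011: Q = 307.170.
Holding P constant, ∂Q/∂M = 1.79/(2√M) = 0.00554938.
η_M = (∂Q/∂M)·(M/Q) = 0.00554938 × (26011/307.170) = 0.470.

0.470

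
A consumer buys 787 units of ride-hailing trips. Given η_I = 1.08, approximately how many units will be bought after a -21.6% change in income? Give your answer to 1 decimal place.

603.4

%ΔQ ≈ η × %ΔI = 1.08 × (-21.6%) = -23.328%.
New Q ≈ 787 × (1 − 0.23328) = 603.4.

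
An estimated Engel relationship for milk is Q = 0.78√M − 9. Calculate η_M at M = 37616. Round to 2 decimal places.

At M = 37616: Q = 142.280.
dQ/dM = 0.78/(2√M) = 0.00201084 at this income.
η = (dQ/dM)·(M/Q) = 0.00201084 × (37616/142.280) = 0.53.

0.53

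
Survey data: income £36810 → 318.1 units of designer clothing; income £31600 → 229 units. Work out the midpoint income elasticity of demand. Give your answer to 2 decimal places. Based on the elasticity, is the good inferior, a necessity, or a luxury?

ΔQ = 229 − 318.1 = -89.1; midpoint Q̄ = (318.1 + 229)/2 = 273.55.
ΔI = 31600 − 36810 = -5210; midpoint Ī = (36810 + 31600)/2 = 34205.
η = (ΔQ/Q̄) ÷ (ΔI/Ī) = (-89.1/273.55) ÷ (-5210/34205) = 2.14.
η > 1 ⇒ luxury.

2.14 (luxury)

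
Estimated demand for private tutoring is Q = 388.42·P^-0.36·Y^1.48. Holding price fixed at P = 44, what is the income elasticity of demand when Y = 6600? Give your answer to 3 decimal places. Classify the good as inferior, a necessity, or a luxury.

1.480 (luxury)

For a multiplicative demand Q = A·P^α·Y^β, the income elasticity is β everywhere.
Here β = 1.48, so η = 1.480.
Since η > 1, this is a luxury.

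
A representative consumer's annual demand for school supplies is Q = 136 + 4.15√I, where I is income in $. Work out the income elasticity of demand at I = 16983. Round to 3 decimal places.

At I = 16983: Q = 676.823.
dQ/dI = 4.15/(2√I) = 0.0159225 at this income.
η = (dQ/dI)·(I/Q) = 0.0159225 × (16983/676.823) = 0.400.

0.400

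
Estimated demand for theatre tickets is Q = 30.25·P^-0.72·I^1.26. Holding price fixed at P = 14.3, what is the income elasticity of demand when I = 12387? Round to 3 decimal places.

1.260

For a multiplicative demand Q = A·P^α·I^β, the income elasticity is β everywhere.
Here β = 1.26, so η = 1.260.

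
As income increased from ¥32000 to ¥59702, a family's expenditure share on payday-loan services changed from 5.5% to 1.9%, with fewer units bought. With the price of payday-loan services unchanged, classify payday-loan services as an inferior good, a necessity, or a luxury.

inferior good

Quantity demanded falls as income rises, so η < 0.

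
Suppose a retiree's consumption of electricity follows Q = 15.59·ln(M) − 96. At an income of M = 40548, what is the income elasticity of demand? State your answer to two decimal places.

At M = 40548: Q = 69.414.
dQ/dM = 15.59/M = 0.000384483 at this income.
η = (dQ/dM)·(M/Q) = 0.000384483 × (40548/69.414) = 0.22.

0.22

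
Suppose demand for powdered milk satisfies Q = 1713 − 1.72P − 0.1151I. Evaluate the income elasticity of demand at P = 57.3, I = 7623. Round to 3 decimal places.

At P = 57.3, I = 7623: Q = 737.037.
Holding P constant, ∂Q/∂I = −0.1151.
η_I = (∂Q/∂I)·(I/Q) = -0.1151 × (7623/737.037) = -1.190.

-1.190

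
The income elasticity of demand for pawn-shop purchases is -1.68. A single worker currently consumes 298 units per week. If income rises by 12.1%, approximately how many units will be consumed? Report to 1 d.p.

237.4

%ΔQ ≈ η × %ΔI = -1.68 × 12.1% = -20.328%.
New Q ≈ 298 × (1 − 0.20328) = 237.4.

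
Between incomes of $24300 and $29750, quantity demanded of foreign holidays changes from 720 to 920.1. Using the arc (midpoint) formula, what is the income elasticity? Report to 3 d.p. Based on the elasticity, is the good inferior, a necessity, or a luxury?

1.210 (luxury)

ΔQ = 920.1 − 720 = 200.1; midpoint Q̄ = (720 + 920.1)/2 = 820.05.
ΔI = 29750 − 24300 = 5450; midpoint Ī = (24300 + 29750)/2 = 27025.
η = (ΔQ/Q̄) ÷ (ΔI/Ī) = (200.1/820.05) ÷ (5450/27025) = 1.210.
η > 1 ⇒ luxury.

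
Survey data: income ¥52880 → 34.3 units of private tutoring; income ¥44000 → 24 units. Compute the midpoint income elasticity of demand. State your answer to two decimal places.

ΔQ = 24 − 34.3 = -10.3; midpoint Q̄ = (34.3 + 24)/2 = 29.15.
ΔI = 44000 − 52880 = -8880; midpoint Ī = (52880 + 44000)/2 = 48440.
η = (ΔQ/Q̄) ÷ (ΔI/Ī) = (-10.3/29.15) ÷ (-8880/48440) = 1.93.

1.93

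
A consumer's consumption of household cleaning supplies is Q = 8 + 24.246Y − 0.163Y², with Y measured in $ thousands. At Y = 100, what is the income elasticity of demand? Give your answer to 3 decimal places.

At Y = 100: Q = 802.6000.
dQ/dY = 24.246 − 0.326Y = -8.35400.
η = (dQ/dY)·(Y/Q) = -8.35400 × (100/802.6000) = -1.041.

-1.041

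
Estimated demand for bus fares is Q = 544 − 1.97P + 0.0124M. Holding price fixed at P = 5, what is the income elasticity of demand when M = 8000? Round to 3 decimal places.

At P = 5, M = 8000: Q = 633.350.
Holding P constant, ∂Q/∂M = 0.0124.
η_M = (∂Q/∂M)·(M/Q) = 0.0124 × (8000/633.350) = 0.157.

0.157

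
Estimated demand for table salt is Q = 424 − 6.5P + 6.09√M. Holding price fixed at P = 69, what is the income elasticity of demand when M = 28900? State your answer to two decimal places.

0.51

At P = 69, M = 28900: Q = 1010.800.
Holding P constant, ∂Q/∂M = 6.09/(2√M) = 0.0179118.
η_M = (∂Q/∂M)·(M/Q) = 0.0179118 × (28900/1010.800) = 0.51.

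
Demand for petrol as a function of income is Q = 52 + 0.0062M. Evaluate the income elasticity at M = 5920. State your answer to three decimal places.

0.414

At M = 5920: Q = 88.704.
dQ/dM = 0.0062.
η = (dQ/dM)·(M/Q) = 0.0062 × (5920/88.704) = 0.414.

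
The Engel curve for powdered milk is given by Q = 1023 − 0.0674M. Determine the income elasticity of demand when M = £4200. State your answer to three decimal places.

-0.383

At M = 4200: Q = 739.920.
dQ/dM = −0.0674.
η = (dQ/dM)·(M/Q) = -0.0674 × (4200/739.920) = -0.383.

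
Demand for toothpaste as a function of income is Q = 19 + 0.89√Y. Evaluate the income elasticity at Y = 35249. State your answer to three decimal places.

At Y = 35249: Q = 186.095.
dQ/dY = 0.89/(2√Y) = 0.00237021 at this income.
η = (dQ/dY)·(Y/Q) = 0.00237021 × (35249/186.095) = 0.449.

0.449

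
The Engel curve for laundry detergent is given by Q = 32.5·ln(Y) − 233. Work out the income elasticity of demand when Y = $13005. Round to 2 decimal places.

0.43

At Y = 13005: Q = 74.875.
dQ/dY = 32.5/Y = 0.00249904 at this income.
η = (dQ/dY)·(Y/Q) = 0.00249904 × (13005/74.875) = 0.43.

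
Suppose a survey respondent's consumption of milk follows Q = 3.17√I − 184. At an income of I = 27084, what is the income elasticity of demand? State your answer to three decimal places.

0.772

At I = 27084: Q = 337.694.
dQ/dI = 3.17/(2√I) = 0.00963103 at this income.
η = (dQ/dI)·(I/Q) = 0.00963103 × (27084/337.694) = 0.772.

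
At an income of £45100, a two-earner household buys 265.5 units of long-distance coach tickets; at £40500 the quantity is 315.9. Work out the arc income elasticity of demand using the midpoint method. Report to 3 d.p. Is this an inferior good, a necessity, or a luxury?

ΔQ = 315.9 − 265.5 = 50.4; midpoint Q̄ = (265.5 + 315.9)/2 = 290.7.
ΔI = 40500 − 45100 = -4600; midpoint Ī = (45100 + 40500)/2 = 42800.
η = (ΔQ/Q̄) ÷ (ΔI/Ī) = (50.4/290.7) ÷ (-4600/42800) = -1.613.
η < 0 ⇒ inferior good.

-1.613 (inferior good)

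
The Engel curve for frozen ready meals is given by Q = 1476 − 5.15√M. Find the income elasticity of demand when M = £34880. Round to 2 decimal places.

-0.94

At M = 34880: Q = 514.176.
dQ/dM = -5.15/(2√M) = -0.0137876 at this income.
η = (dQ/dM)·(M/Q) = -0.0137876 × (34880/514.176) = -0.94.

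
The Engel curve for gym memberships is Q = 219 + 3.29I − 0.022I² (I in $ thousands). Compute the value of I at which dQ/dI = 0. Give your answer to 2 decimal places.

74.77

dQ/dI = 3.29 − 0.044I.
The good is inferior where dQ/dI < 0. Setting dQ/dI = 0 gives I = 3.29 / 0.044 = 74.77.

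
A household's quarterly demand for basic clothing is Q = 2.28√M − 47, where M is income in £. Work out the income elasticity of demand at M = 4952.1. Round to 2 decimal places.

0.71

At M = 4952.1: Q = 113.446.
dQ/dM = 2.28/(2√M) = 0.0161998 at this income.
η = (dQ/dM)·(M/Q) = 0.0161998 × (4952.1/113.446) = 0.71.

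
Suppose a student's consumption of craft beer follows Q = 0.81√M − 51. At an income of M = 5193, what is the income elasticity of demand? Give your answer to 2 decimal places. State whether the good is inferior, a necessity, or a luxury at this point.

3.96 (luxury)

At M = 5193: Q = 7.371.
dQ/dM = 0.81/(2√M) = 0.00562012 at this income.
η = (dQ/dM)·(M/Q) = 0.00562012 × (5193/7.371) = 3.96.
Since η > 1, the good is a luxury.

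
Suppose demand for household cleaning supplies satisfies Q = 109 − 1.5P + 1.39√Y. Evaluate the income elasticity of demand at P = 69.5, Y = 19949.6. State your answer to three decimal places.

At P = 69.5, Y = 19949.6: Q = 201.078.
Holding P constant, ∂Q/∂Y = 1.39/(2√Y) = 0.0049206.
η_Y = (∂Q/∂Y)·(Y/Q) = 0.0049206 × (19949.6/201.078) = 0.488.

0.488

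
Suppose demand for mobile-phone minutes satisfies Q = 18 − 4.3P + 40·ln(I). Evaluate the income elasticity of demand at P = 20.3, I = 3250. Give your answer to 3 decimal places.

At P = 20.3, I = 3250: Q = 254.166.
Holding P constant, ∂Q/∂I = 40/I = 0.0123077.
η_I = (∂Q/∂I)·(I/Q) = 0.0123077 × (3250/254.166) = 0.157.

0.157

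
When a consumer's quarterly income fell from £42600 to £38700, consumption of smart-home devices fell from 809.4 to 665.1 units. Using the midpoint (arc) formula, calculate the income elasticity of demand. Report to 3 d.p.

2.040

ΔQ = 665.1 − 809.4 = -144.3; midpoint Q̄ = (809.4 + 665.1)/2 = 737.25.
ΔI = 38700 − 42600 = -3900; midpoint Ī = (42600 + 38700)/2 = 40650.
η = (ΔQ/Q̄) ÷ (ΔI/Ī) = (-144.3/737.25) ÷ (-3900/40650) = 2.040.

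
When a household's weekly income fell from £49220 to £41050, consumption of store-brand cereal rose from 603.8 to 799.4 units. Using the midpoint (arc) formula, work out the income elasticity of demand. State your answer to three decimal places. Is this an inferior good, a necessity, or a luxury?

ΔQ = 799.4 − 603.8 = 195.6; midpoint Q̄ = (603.8 + 799.4)/2 = 701.6.
ΔI = 41050 − 49220 = -8170; midpoint Ī = (49220 + 41050)/2 = 45135.
η = (ΔQ/Q̄) ÷ (ΔI/Ī) = (195.6/701.6) ÷ (-8170/45135) = -1.540.
η < 0 ⇒ inferior good.

-1.540 (inferior good)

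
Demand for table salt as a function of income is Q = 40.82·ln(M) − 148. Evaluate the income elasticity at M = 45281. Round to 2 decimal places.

0.14

At M = 45281: Q = 289.617.
dQ/dM = 40.82/M = 0.000901482 at this income.
η = (dQ/dM)·(M/Q) = 0.000901482 × (45281/289.617) = 0.14.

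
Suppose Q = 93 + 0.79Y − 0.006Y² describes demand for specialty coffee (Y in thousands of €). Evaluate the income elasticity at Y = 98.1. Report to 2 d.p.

At Y = 98.1: Q = 112.7573.
dQ/dY = 0.79 − 0.012Y = -0.38720.
η = (dQ/dY)·(Y/Q) = -0.38720 × (98.1/112.7573) = -0.34.

-0.34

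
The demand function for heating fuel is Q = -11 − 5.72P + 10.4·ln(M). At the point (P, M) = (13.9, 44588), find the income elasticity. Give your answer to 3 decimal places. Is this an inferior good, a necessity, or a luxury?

0.499 (necessity)

At P = 13.9, M = 44588: Q = 20.826.
Holding P constant, ∂Q/∂M = 10.4/M = 0.000233247.
η_M = (∂Q/∂M)·(M/Q) = 0.000233247 × (44588/20.826) = 0.499.
Since 0 < η < 1, this is a necessity.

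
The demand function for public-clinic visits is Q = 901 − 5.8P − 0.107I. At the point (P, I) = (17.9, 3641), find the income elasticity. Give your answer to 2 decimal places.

At P = 17.9, I = 3641: Q = 407.593.
Holding P constant, ∂Q/∂I = −0.107.
η_I = (∂Q/∂I)·(I/Q) = -0.107 × (3641/407.593) = -0.96.

-0.96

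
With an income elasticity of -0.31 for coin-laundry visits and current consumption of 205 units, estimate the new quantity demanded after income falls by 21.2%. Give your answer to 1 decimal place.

218.5

%ΔQ ≈ η × %ΔI = -0.31 × (-21.2%) = 6.572%.
New Q ≈ 205 × (1 + 0.06572) = 218.5.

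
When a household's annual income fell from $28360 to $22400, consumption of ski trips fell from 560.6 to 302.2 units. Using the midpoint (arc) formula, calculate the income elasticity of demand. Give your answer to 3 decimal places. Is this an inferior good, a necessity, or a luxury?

2.551 (luxury)

ΔQ = 302.2 − 560.6 = -258.4; midpoint Q̄ = (560.6 + 302.2)/2 = 431.4.
ΔI = 22400 − 28360 = -5960; midpoint Ī = (28360 + 22400)/2 = 25380.
η = (ΔQ/Q̄) ÷ (ΔI/Ī) = (-258.4/431.4) ÷ (-5960/25380) = 2.551.
η > 1 ⇒ luxury.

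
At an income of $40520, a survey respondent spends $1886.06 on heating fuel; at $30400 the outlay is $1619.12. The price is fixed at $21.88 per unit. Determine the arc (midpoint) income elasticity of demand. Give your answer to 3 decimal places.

With a constant price, Q₁ = 1886.06/21.88 = 86.200 and Q₂ = 1619.12/21.88 = 74.000 (equivalently, work directly with expenditure since P cancels).
Midpoint %ΔQ = (1619.12 − 1886.06)/1752.59 = -0.15231; midpoint %ΔI = (30400 − 40520)/35460 = -0.28539.
η = -0.15231 / -0.28539 = 0.534.

0.534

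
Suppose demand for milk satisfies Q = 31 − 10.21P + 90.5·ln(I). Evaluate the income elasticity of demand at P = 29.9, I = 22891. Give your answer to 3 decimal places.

At P = 29.9, I = 22891: Q = 634.205.
Holding P constant, ∂Q/∂I = 90.5/I = 0.00395352.
η_I = (∂Q/∂I)·(I/Q) = 0.00395352 × (22891/634.205) = 0.143.

0.143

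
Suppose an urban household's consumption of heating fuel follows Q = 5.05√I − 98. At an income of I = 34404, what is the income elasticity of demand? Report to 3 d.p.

At I = 34404: Q = 838.690.
dQ/dI = 5.05/(2√I) = 0.0136131 at this income.
η = (dQ/dI)·(I/Q) = 0.0136131 × (34404/838.690) = 0.558.

0.558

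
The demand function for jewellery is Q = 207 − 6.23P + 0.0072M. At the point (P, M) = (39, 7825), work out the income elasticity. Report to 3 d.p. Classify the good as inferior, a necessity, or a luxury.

At P = 39, M = 7825: Q = 20.370.
Holding P constant, ∂Q/∂M = 0.0072.
η_M = (∂Q/∂M)·(M/Q) = 0.0072 × (7825/20.370) = 2.766.
Since η > 1, this is a luxury.

2.766 (luxury)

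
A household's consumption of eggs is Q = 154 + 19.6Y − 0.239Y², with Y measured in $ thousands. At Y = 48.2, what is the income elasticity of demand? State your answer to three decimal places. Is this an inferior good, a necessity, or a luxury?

-0.305 (inferior good)

At Y = 48.2: Q = 543.4656.
dQ/dY = 19.6 − 0.478Y = -3.43960.
η = (dQ/dY)·(Y/Q) = -3.43960 × (48.2/543.4656) = -0.305.
η < 0 ⇒ inferior good.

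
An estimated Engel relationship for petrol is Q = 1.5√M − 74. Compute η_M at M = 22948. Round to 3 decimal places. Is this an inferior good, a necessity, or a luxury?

At M = 22948: Q = 153.229.
dQ/dM = 1.5/(2√M) = 0.00495095 at this income.
η = (dQ/dM)·(M/Q) = 0.00495095 × (22948/153.229) = 0.741.
Since 0 < η < 1, the good is a necessity.

0.741 (necessity)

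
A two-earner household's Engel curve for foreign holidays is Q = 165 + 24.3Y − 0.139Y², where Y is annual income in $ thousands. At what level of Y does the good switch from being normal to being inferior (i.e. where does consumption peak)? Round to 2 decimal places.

dQ/dY = 24.3 − 0.278Y.
The good is inferior where dQ/dY < 0. Setting dQ/dY = 0 gives Y = 24.3 / 0.278 = 87.41.

87.41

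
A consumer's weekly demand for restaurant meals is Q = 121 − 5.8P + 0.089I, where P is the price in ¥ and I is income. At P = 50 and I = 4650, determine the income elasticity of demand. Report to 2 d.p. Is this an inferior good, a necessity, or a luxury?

1.69 (luxury)

At P = 50, I = 4650: Q = 244.850.
Holding P constant, ∂Q/∂I = 0.089.
η_I = (∂Q/∂I)·(I/Q) = 0.089 × (4650/244.850) = 1.69.
Since η > 1, this is a luxury.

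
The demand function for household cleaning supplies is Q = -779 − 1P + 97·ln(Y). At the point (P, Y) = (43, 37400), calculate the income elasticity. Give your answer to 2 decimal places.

0.49

At P = 43, Y = 37400: Q = 199.354.
Holding P constant, ∂Q/∂Y = 97/Y = 0.00259358.
η_Y = (∂Q/∂Y)·(Y/Q) = 0.00259358 × (37400/199.354) = 0.49.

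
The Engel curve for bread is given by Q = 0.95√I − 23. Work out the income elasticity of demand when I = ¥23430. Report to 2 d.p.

0.59

At I = 23430: Q = 122.415.
dQ/dI = 0.95/(2√I) = 0.00310318 at this income.
η = (dQ/dI)·(I/Q) = 0.00310318 × (23430/122.415) = 0.59.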